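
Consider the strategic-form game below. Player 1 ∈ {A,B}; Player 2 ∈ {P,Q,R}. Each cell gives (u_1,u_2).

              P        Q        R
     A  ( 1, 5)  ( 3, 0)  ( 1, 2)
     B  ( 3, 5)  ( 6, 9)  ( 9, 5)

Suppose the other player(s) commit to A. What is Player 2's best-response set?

argmax u_2 = {P}

u_2(P vs A) = 5
u_2(Q vs A) = 0
u_2(R vs A) = 2
max payoff 5 at {P}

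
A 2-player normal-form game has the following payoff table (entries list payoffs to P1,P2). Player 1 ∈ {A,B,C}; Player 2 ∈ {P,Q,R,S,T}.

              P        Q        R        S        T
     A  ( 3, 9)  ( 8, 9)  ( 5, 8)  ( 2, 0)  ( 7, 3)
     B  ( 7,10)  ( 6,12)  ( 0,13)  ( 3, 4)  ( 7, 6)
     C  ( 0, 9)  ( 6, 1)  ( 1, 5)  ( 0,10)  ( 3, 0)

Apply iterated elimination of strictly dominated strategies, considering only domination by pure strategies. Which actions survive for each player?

Survivors P1:{A,B} P2:{P,Q,R}

P1 drop C (A beats it: P:3>0 Q:8>6 R:5>1 S:2>0 T:7>3)
P2 drop S (P beats it: A:9>0 B:10>4)
P2 drop T (P beats it: A:9>3 B:10>6)
P1→{A,B} P2→{P,Q,R}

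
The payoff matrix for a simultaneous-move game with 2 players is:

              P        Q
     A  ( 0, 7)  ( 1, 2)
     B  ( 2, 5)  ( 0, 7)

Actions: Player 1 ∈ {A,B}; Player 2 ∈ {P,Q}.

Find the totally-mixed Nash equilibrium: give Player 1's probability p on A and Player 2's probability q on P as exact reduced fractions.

P1 indiff ⇒ q·0+(1-q)·1 = q·2+(1-q)·0 ⇒ q(-2) = (1-q)(-1) ⇒ q = 1/3
P2 indiff ⇒ p·7+(1-p)·5 = p·2+(1-p)·7 ⇒ p(5) = (1-p)(2) ⇒ p = 2/7

(p,q) = (2/7, 1/3)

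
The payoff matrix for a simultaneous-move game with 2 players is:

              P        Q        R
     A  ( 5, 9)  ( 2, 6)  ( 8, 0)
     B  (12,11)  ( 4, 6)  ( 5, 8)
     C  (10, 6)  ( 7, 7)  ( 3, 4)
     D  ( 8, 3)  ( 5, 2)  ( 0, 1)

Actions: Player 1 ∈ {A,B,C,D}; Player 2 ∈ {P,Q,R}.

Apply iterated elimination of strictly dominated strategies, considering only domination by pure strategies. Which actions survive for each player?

Remaining: P1:{B,C} P2:{P,Q}

P1 drop D (C beats it: P:10>8 Q:7>5 R:3>0)
P2 drop R (P beats it: A:9>0 B:11>8 C:6>4)
P1 drop A (B beats it: P:12>5 Q:4>2)
P1→{B,C} P2→{P,Q}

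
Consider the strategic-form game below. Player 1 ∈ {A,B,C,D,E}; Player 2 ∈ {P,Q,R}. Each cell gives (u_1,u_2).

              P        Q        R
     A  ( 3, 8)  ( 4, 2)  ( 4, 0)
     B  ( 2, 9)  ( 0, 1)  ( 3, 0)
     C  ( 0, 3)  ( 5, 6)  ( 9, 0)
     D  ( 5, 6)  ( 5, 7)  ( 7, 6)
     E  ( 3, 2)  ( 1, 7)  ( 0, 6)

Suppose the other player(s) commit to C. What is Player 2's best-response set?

u_2(P vs C) = 3
u_2(Q vs C) = 6
u_2(R vs C) = 0
max payoff 6 at {Q}

BR_2 = {Q}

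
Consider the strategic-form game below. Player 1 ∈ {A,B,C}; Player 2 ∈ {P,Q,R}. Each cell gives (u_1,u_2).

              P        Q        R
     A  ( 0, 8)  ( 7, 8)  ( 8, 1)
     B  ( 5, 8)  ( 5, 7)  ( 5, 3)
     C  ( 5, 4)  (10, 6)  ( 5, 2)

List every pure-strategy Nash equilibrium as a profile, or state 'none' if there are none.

(A,P): not NE [P1→C gives 5>0]
(A,Q): not NE [P1→C gives 10>7]
(A,R): not NE [P2→Q gives 8>1]
(B,P): NE
(B,Q): not NE [P1→C gives 10>5; P2→P gives 8>7]
(B,R): not NE [P1→A gives 8>5; P2→P gives 8>3]
(C,P): not NE [P2→Q gives 6>4]
(C,Q): NE
(C,R): not NE [P1→A gives 8>5; P2→Q gives 6>2]

Nash profiles: (B,P), (C,Q)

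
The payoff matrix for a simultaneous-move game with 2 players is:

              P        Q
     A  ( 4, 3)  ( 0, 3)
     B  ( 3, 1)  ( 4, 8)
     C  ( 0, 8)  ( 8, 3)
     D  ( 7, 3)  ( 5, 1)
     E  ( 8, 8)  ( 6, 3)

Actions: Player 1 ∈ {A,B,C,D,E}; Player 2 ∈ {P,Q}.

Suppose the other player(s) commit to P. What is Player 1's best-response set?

argmax u_1 = {E}

u_1(A vs P) = 4
u_1(B vs P) = 3
u_1(C vs P) = 0
u_1(D vs P) = 7
u_1(E vs P) = 8
max payoff 8 at {E}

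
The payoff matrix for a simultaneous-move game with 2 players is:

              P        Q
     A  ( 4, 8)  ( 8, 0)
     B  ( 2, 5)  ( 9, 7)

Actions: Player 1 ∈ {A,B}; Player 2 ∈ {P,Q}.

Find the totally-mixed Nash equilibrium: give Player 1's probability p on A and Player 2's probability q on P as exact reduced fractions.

P1 indiff ⇒ q·4+(1-q)·8 = q·2+(1-q)·9 ⇒ q(2) = (1-q)(1) ⇒ q = 1/3
P2 indiff ⇒ p·8+(1-p)·5 = p·0+(1-p)·7 ⇒ p(8) = (1-p)(2) ⇒ p = 1/5

P1 mixes 1/5 on A; P2 mixes 1/3 on P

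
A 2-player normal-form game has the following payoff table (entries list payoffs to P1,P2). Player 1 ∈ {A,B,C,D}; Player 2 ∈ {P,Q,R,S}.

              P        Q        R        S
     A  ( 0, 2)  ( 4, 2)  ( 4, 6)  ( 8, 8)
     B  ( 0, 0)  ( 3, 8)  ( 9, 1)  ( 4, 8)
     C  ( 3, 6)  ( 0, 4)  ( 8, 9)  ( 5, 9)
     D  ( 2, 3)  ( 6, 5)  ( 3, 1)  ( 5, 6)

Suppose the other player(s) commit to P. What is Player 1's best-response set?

P1 best: {C}

u_1(A vs P) = 0
u_1(B vs P) = 0
u_1(C vs P) = 3
u_1(D vs P) = 2
max payoff 3 at {C}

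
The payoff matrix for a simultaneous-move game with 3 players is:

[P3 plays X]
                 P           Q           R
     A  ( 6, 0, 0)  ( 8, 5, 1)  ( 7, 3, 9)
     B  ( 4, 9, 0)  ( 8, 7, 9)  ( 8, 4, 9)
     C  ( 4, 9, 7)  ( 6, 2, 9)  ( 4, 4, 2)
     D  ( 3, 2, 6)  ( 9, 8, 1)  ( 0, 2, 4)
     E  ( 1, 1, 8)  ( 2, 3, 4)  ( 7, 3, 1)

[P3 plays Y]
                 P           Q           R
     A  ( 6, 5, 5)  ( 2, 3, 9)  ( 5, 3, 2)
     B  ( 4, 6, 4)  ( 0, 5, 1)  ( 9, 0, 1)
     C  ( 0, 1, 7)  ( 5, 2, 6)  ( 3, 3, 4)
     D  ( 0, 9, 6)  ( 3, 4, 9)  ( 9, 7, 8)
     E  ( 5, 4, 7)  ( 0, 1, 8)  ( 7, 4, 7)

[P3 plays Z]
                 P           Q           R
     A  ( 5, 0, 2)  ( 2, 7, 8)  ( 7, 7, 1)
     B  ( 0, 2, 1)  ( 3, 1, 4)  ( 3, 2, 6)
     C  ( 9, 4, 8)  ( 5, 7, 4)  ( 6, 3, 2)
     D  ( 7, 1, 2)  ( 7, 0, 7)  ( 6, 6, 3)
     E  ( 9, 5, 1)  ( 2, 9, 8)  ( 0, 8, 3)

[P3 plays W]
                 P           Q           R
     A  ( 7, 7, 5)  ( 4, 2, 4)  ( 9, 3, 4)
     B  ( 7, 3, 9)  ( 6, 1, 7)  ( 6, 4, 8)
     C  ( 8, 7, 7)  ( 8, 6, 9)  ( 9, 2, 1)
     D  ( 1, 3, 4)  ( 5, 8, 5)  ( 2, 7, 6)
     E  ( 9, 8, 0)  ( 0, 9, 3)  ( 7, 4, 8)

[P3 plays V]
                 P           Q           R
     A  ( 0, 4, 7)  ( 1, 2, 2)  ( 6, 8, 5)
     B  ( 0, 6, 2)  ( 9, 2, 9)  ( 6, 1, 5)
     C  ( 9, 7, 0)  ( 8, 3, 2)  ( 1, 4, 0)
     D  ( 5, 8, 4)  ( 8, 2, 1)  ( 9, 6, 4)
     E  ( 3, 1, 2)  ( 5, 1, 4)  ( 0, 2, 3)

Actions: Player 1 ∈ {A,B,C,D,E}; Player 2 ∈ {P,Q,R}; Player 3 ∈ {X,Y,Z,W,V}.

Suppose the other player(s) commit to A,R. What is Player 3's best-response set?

P3 best: {X}

u_3(X vs A,R) = 9
u_3(Y vs A,R) = 2
u_3(Z vs A,R) = 1
u_3(W vs A,R) = 4
u_3(V vs A,R) = 5
max payoff 9 at {X}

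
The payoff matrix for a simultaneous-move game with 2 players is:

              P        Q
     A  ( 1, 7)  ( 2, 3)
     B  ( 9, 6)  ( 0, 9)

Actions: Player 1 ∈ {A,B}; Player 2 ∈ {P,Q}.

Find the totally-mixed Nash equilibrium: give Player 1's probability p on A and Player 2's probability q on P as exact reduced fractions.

p=3/7, q=1/5

P1 indiff ⇒ q·1+(1-q)·2 = q·9+(1-q)·0 ⇒ q(-8) = (1-q)(-2) ⇒ q = 1/5
P2 indiff ⇒ p·7+(1-p)·6 = p·3+(1-p)·9 ⇒ p(4) = (1-p)(3) ⇒ p = 3/7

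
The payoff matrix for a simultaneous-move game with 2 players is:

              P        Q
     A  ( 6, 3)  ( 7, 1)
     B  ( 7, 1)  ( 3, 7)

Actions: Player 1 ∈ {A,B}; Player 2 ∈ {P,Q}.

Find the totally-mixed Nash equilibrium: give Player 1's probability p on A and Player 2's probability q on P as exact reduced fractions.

p=3/4, q=4/5

P1 indiff ⇒ q·6+(1-q)·7 = q·7+(1-q)·3 ⇒ q(-1) = (1-q)(-4) ⇒ q = 4/5
P2 indiff ⇒ p·3+(1-p)·1 = p·1+(1-p)·7 ⇒ p(2) = (1-p)(6) ⇒ p = 3/4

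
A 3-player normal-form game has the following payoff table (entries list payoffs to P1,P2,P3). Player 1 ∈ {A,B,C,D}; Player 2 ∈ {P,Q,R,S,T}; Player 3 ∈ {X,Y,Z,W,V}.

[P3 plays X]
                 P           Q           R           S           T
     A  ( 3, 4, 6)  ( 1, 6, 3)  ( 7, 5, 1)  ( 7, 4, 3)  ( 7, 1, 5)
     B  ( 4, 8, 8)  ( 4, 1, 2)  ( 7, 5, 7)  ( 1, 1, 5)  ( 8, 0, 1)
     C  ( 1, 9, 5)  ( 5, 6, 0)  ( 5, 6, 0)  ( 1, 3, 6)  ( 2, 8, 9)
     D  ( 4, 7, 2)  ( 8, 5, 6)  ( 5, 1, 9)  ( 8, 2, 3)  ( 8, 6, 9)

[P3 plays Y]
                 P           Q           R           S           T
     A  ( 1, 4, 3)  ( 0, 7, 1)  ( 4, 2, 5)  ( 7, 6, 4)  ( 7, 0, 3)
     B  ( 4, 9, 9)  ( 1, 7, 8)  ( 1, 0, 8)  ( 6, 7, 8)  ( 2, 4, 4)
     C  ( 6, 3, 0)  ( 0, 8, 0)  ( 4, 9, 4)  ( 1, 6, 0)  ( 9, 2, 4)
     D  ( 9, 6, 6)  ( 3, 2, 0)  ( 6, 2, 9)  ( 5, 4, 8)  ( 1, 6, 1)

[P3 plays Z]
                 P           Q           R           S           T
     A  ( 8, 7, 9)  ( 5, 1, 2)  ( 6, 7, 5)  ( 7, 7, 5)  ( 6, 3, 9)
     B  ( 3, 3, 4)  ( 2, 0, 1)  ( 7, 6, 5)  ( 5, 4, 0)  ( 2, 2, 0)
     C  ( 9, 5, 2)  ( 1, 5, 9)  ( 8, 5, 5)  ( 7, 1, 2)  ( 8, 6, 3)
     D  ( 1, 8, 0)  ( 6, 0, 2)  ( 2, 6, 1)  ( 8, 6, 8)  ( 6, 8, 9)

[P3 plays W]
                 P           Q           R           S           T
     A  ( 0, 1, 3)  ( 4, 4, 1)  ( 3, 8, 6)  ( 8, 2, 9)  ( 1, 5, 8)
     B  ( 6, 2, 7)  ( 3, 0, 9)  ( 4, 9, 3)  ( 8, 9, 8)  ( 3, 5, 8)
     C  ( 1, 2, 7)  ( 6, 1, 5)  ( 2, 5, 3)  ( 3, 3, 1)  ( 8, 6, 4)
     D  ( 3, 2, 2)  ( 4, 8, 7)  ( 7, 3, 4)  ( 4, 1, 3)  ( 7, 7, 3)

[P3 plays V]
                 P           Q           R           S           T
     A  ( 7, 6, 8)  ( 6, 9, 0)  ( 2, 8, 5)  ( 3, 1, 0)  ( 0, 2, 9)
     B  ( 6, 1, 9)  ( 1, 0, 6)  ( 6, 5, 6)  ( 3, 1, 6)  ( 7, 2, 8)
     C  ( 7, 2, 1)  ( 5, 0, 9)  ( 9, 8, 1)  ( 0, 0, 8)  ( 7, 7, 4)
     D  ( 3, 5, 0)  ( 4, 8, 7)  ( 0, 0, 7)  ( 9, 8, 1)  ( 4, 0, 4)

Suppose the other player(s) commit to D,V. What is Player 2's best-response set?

u_2(P vs D,V) = 5
u_2(Q vs D,V) = 8
u_2(R vs D,V) = 0
u_2(S vs D,V) = 8
u_2(T vs D,V) = 0
max payoff 8 at {Q,S}

argmax u_2 = {Q,S}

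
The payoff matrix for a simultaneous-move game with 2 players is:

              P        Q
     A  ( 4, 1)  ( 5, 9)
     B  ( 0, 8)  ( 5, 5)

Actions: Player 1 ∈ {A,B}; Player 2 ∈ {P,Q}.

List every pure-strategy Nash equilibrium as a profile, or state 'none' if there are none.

PSNE = {(A,Q)}

(A,P): not NE [P2→Q gives 9>1]
(A,Q): NE
(B,P): not NE [P1→A gives 4>0]
(B,Q): not NE [P2→P gives 8>5]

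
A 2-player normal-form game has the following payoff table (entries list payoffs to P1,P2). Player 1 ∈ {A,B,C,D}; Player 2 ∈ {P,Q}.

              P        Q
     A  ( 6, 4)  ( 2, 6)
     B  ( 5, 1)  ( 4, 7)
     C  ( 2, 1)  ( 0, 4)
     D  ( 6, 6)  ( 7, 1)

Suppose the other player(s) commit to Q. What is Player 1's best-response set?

u_1(A vs Q) = 2
u_1(B vs Q) = 4
u_1(C vs Q) = 0
u_1(D vs Q) = 7
max payoff 7 at {D}

P1 best: {D}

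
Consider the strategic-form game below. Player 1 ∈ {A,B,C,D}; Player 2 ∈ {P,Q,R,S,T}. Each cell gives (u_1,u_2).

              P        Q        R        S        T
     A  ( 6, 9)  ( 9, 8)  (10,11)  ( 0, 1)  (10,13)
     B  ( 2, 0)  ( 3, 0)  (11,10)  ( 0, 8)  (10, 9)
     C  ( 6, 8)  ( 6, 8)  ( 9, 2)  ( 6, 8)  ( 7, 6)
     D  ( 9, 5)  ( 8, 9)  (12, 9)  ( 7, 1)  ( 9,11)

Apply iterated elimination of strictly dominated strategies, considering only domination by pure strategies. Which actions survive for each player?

Remaining: P1:{A,B,D} P2:{R,T}

P1 drop C (D beats it: P:9>6 Q:8>6 R:12>9 S:7>6 T:9>7)
P2 drop P (R beats it: A:11>9 B:10>0 D:9>5)
P2 drop Q (T beats it: A:13>8 B:9>0 D:11>9)
P2 drop S (R beats it: A:11>1 B:10>8 D:9>1)
P1→{A,B,D} P2→{R,T}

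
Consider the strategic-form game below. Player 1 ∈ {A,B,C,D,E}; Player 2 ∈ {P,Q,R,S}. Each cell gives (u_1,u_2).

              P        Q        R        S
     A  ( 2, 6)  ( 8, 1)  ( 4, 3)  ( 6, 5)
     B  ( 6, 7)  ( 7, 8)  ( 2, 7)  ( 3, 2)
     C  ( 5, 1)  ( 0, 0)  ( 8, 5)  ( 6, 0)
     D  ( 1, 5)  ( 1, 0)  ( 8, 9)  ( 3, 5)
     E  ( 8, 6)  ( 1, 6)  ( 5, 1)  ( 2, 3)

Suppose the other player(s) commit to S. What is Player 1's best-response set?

u_1(A vs S) = 6
u_1(B vs S) = 3
u_1(C vs S) = 6
u_1(D vs S) = 3
u_1(E vs S) = 2
max payoff 6 at {A,C}

P1 best: {A,C}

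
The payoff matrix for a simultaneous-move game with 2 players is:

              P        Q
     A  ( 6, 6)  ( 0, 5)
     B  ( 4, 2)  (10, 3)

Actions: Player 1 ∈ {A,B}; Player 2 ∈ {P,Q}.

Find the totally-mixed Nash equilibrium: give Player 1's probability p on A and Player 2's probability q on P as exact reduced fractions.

P1 indiff ⇒ q·6+(1-q)·0 = q·4+(1-q)·10 ⇒ q(2) = (1-q)(10) ⇒ q = 5/6
P2 indiff ⇒ p·6+(1-p)·2 = p·5+(1-p)·3 ⇒ p(1) = (1-p)(1) ⇒ p = 1/2

P1 mixes 1/2 on A; P2 mixes 5/6 on P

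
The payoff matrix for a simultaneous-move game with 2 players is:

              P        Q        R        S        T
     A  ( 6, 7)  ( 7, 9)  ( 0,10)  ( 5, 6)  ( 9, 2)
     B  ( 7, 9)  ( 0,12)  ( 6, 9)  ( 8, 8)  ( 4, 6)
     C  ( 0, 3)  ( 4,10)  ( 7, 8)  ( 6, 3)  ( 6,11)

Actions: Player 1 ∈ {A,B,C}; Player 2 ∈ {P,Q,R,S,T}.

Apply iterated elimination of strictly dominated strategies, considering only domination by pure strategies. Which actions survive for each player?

P2 drop P (Q beats it: A:9>7 B:12>9 C:10>3)
P2 drop S (Q beats it: A:9>6 B:12>8 C:10>3)
P1 drop B (C beats it: Q:4>0 R:7>6 T:6>4)
P1→{A,C} P2→{Q,R,T}

IESDS → P1:{A,C} P2:{Q,R,T}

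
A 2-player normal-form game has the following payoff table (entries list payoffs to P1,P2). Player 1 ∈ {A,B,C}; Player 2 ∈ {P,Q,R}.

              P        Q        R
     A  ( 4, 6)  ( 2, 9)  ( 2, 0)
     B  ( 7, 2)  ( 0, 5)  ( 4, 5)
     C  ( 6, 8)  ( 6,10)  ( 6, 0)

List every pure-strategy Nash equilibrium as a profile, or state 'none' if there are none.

(A,P): not NE [P1→B gives 7>4; P2→Q gives 9>6]
(A,Q): not NE [P1→C gives 6>2]
(A,R): not NE [P1→C gives 6>2; P2→Q gives 9>0]
(B,P): not NE [P2→R gives 5>2]
(B,Q): not NE [P1→C gives 6>0]
(B,R): not NE [P1→C gives 6>4]
(C,P): not NE [P1→B gives 7>6; P2→Q gives 10>8]
(C,Q): NE
(C,R): not NE [P2→Q gives 10>0]

PSNE = {(C,Q)}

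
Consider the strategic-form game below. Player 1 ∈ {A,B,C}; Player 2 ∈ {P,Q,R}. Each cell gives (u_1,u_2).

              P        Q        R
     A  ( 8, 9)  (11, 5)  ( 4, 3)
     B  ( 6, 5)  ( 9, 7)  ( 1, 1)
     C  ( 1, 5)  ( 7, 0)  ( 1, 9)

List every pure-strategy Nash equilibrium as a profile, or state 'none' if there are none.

PSNE = {(A,P)}

(A,P): NE
(A,Q): not NE [P2→P gives 9>5]
(A,R): not NE [P2→P gives 9>3]
(B,P): not NE [P1→A gives 8>6; P2→Q gives 7>5]
(B,Q): not NE [P1→A gives 11>9]
(B,R): not NE [P1→A gives 4>1; P2→Q gives 7>1]
(C,P): not NE [P1→A gives 8>1; P2→R gives 9>5]
(C,Q): not NE [P1→A gives 11>7; P2→R gives 9>0]
(C,R): not NE [P1→A gives 4>1]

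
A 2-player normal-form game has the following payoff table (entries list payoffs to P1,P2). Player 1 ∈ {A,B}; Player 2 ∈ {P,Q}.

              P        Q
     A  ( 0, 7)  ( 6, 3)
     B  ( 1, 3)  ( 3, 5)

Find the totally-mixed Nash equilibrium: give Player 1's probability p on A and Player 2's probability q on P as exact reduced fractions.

P1 indiff ⇒ q·0+(1-q)·6 = q·1+(1-q)·3 ⇒ q(-1) = (1-q)(-3) ⇒ q = 3/4
P2 indiff ⇒ p·7+(1-p)·3 = p·3+(1-p)·5 ⇒ p(4) = (1-p)(2) ⇒ p = 1/3

p=1/3, q=3/4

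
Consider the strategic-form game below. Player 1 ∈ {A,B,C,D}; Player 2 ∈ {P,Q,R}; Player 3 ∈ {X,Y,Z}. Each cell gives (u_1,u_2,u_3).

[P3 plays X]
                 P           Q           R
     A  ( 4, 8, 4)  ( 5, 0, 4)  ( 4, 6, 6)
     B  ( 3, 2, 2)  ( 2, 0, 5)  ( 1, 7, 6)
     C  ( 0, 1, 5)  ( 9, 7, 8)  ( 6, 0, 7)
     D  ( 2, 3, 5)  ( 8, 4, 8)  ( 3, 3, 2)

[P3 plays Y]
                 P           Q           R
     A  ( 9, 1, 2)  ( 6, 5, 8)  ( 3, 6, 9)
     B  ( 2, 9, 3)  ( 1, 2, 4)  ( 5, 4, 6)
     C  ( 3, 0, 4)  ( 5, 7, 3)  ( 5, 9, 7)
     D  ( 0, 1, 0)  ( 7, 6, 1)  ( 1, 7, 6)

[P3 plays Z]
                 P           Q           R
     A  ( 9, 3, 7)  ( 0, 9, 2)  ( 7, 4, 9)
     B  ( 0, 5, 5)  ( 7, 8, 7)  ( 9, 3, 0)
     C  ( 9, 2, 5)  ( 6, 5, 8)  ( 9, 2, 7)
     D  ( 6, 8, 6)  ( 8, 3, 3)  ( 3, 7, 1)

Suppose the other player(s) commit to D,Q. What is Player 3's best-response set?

u_3(X vs D,Q) = 8
u_3(Y vs D,Q) = 1
u_3(Z vs D,Q) = 3
max payoff 8 at {X}

BR_3 = {X}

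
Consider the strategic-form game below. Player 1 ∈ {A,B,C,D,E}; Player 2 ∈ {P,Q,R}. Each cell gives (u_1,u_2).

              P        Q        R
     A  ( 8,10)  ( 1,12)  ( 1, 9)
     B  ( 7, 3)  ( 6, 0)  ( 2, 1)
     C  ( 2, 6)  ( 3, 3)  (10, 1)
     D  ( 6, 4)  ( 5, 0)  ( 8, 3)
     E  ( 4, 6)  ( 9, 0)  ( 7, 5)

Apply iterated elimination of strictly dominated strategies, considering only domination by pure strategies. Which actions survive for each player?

Survivors P1:{A,B,E} P2:{P,Q}

P2 drop R (P beats it: A:10>9 B:3>1 C:6>1 D:4>3 E:6>5)
P1 drop C (B beats it: P:7>2 Q:6>3)
P1 drop D (B beats it: P:7>6 Q:6>5)
P1→{A,B,E} P2→{P,Q}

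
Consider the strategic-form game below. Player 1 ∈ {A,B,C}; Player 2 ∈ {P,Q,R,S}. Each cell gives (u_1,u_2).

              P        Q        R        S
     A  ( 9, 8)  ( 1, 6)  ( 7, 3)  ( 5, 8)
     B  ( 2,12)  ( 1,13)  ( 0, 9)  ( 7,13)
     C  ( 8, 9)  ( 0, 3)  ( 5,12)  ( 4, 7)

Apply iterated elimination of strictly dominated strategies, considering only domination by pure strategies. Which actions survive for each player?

P1 drop C (A beats it: P:9>8 Q:1>0 R:7>5 S:5>4)
P2 drop R (P beats it: A:8>3 B:12>9)
P1→{A,B} P2→{P,Q,S}

Survivors P1:{A,B} P2:{P,Q,S}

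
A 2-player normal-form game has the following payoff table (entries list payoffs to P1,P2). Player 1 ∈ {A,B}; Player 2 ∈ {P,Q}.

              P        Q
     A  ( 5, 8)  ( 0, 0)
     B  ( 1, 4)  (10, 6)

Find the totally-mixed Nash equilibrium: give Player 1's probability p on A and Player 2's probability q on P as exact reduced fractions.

(p,q) = (1/5, 5/7)

P1 indiff ⇒ q·5+(1-q)·0 = q·1+(1-q)·10 ⇒ q(4) = (1-q)(10) ⇒ q = 5/7
P2 indiff ⇒ p·8+(1-p)·4 = p·0+(1-p)·6 ⇒ p(8) = (1-p)(2) ⇒ p = 1/5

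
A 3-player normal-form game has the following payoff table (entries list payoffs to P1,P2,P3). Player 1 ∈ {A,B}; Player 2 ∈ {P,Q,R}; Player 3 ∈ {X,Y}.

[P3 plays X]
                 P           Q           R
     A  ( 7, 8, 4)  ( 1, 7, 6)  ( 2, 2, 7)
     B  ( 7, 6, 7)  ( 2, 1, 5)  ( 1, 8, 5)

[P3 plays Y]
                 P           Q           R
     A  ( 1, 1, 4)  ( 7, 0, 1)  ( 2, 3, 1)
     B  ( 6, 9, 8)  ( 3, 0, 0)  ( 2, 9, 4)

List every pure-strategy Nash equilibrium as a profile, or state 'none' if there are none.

(A,P,X): NE
(A,P,Y): not NE [P1→B gives 6>1; P2→R gives 3>1]
(A,Q,X): not NE [P1→B gives 2>1; P2→P gives 8>7]
(A,Q,Y): not NE [P2→R gives 3>0; P3→X gives 6>1]
(A,R,X): not NE [P2→P gives 8>2]
(A,R,Y): not NE [P3→X gives 7>1]
(B,P,X): not NE [P2→R gives 8>6; P3→Y gives 8>7]
(B,P,Y): NE
(B,Q,X): not NE [P2→R gives 8>1]
(B,Q,Y): not NE [P1→A gives 7>3; P2→R gives 9>0; P3→X gives 5>0]
(B,R,X): not NE [P1→A gives 2>1]
(B,R,Y): not NE [P3→X gives 5>4]

PSNE = {(A,P,X), (B,P,Y)}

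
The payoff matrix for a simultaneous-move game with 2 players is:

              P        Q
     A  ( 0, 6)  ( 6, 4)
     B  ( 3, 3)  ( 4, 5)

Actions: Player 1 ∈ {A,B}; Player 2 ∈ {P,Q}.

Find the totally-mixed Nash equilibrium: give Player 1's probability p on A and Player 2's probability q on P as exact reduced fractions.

P1 indiff ⇒ q·0+(1-q)·6 = q·3+(1-q)·4 ⇒ q(-3) = (1-q)(-2) ⇒ q = 2/5
P2 indiff ⇒ p·6+(1-p)·3 = p·4+(1-p)·5 ⇒ p(2) = (1-p)(2) ⇒ p = 1/2

p=1/2, q=2/5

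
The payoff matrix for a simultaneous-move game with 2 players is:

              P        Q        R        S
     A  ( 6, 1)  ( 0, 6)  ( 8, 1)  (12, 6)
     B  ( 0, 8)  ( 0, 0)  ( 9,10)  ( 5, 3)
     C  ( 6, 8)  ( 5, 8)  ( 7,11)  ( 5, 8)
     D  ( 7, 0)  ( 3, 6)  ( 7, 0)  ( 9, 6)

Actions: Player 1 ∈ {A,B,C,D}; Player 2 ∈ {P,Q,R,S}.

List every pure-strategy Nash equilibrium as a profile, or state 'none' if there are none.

(A,P): not NE [P1→D gives 7>6; P2→S gives 6>1]
(A,Q): not NE [P1→C gives 5>0]
(A,R): not NE [P1→B gives 9>8; P2→S gives 6>1]
(A,S): NE
(B,P): not NE [P1→D gives 7>0; P2→R gives 10>8]
(B,Q): not NE [P1→C gives 5>0; P2→R gives 10>0]
(B,R): NE
(B,S): not NE [P1→A gives 12>5; P2→R gives 10>3]
(C,P): not NE [P1→D gives 7>6; P2→R gives 11>8]
(C,Q): not NE [P2→R gives 11>8]
(C,R): not NE [P1→B gives 9>7]
(C,S): not NE [P1→A gives 12>5; P2→R gives 11>8]
(D,P): not NE [P2→S gives 6>0]
(D,Q): not NE [P1→C gives 5>3]
(D,R): not NE [P1→B gives 9>7; P2→S gives 6>0]
(D,S): not NE [P1→A gives 12>9]

PSNE = {(A,S), (B,R)}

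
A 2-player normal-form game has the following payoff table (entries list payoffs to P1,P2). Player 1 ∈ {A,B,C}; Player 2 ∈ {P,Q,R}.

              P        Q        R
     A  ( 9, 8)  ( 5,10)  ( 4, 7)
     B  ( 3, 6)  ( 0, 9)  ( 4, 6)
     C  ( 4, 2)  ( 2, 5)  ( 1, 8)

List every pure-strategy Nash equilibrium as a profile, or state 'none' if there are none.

(A,P): not NE [P2→Q gives 10>8]
(A,Q): NE
(A,R): not NE [P2→Q gives 10>7]
(B,P): not NE [P1→A gives 9>3; P2→Q gives 9>6]
(B,Q): not NE [P1→A gives 5>0]
(B,R): not NE [P2→Q gives 9>6]
(C,P): not NE [P1→A gives 9>4; P2→R gives 8>2]
(C,Q): not NE [P1→A gives 5>2; P2→R gives 8>5]
(C,R): not NE [P1→B gives 4>1]

Nash profiles: (A,Q)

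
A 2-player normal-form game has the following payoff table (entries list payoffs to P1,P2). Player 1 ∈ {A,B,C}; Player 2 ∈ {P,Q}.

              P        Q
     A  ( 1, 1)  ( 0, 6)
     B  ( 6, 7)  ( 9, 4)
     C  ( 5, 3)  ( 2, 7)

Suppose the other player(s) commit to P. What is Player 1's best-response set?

u_1(A vs P) = 1
u_1(B vs P) = 6
u_1(C vs P) = 5
max payoff 6 at {B}

argmax u_1 = {B}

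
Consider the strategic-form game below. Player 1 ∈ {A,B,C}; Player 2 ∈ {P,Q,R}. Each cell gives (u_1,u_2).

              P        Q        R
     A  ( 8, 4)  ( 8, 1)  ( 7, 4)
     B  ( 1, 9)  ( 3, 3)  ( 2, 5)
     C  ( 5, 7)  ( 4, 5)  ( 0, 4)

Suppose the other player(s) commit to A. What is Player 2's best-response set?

u_2(P vs A) = 4
u_2(Q vs A) = 1
u_2(R vs A) = 4
max payoff 4 at {P,R}

BR_2 = {P,R}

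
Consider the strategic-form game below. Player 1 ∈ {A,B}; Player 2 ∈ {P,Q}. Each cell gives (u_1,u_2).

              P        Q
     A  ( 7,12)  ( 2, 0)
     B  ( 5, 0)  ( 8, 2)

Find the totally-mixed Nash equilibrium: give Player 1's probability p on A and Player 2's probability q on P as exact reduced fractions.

P1 indiff ⇒ q·7+(1-q)·2 = q·5+(1-q)·8 ⇒ q(2) = (1-q)(6) ⇒ q = 3/4
P2 indiff ⇒ p·12+(1-p)·0 = p·0+(1-p)·2 ⇒ p(12) = (1-p)(2) ⇒ p = 1/7

(p,q) = (1/7, 3/4)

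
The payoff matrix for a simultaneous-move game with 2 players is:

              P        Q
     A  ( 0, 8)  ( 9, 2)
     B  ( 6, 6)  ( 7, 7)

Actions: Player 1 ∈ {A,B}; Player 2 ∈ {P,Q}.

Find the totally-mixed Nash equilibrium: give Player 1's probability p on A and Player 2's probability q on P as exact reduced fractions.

P1 mixes 1/7 on A; P2 mixes 1/4 on P

P1 indiff ⇒ q·0+(1-q)·9 = q·6+(1-q)·7 ⇒ q(-6) = (1-q)(-2) ⇒ q = 1/4
P2 indiff ⇒ p·8+(1-p)·6 = p·2+(1-p)·7 ⇒ p(6) = (1-p)(1) ⇒ p = 1/7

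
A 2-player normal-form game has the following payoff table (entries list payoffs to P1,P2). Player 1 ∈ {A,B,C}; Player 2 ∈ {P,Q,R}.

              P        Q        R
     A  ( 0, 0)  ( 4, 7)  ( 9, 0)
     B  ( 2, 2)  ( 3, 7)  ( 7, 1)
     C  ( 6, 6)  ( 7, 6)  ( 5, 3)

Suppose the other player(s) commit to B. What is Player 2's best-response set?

u_2(P vs B) = 2
u_2(Q vs B) = 7
u_2(R vs B) = 1
max payoff 7 at {Q}

argmax u_2 = {Q}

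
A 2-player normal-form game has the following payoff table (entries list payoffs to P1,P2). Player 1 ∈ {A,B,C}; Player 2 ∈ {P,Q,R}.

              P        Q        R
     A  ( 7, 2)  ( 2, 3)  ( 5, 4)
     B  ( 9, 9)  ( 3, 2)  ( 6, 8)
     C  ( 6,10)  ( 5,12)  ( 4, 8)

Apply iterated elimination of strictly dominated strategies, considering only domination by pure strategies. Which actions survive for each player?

P1 drop A (B beats it: P:9>7 Q:3>2 R:6>5)
P2 drop R (P beats it: B:9>8 C:10>8)
P1→{B,C} P2→{P,Q}

Survivors P1:{B,C} P2:{P,Q}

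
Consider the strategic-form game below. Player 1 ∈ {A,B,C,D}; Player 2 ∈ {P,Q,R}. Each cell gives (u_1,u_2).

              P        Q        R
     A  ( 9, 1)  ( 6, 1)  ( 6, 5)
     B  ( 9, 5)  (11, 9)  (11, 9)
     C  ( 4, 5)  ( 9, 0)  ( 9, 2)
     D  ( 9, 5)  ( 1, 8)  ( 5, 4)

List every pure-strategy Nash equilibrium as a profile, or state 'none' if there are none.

PSNE = {(B,Q), (B,R)}

(A,P): not NE [P2→R gives 5>1]
(A,Q): not NE [P1→B gives 11>6; P2→R gives 5>1]
(A,R): not NE [P1→B gives 11>6]
(B,P): not NE [P2→R gives 9>5]
(B,Q): NE
(B,R): NE
(C,P): not NE [P1→D gives 9>4]
(C,Q): not NE [P1→B gives 11>9; P2→P gives 5>0]
(C,R): not NE [P1→B gives 11>9; P2→P gives 5>2]
(D,P): not NE [P2→Q gives 8>5]
(D,Q): not NE [P1→B gives 11>1]
(D,R): not NE [P1→B gives 11>5; P2→Q gives 8>4]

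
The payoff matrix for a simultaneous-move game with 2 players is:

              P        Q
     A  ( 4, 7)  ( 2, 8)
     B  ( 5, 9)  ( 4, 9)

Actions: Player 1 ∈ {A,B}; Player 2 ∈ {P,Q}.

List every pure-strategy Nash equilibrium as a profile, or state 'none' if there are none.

(A,P): not NE [P1→B gives 5>4; P2→Q gives 8>7]
(A,Q): not NE [P1→B gives 4>2]
(B,P): NE
(B,Q): NE

PSNE = {(B,P), (B,Q)}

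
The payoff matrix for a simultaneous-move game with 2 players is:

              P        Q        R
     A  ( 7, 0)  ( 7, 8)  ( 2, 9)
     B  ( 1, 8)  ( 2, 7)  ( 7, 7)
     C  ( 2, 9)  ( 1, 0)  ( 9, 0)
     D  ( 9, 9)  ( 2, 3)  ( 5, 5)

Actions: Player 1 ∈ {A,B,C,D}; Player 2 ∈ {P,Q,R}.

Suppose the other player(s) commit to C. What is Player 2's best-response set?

argmax u_2 = {P}

u_2(P vs C) = 9
u_2(Q vs C) = 0
u_2(R vs C) = 0
max payoff 9 at {P}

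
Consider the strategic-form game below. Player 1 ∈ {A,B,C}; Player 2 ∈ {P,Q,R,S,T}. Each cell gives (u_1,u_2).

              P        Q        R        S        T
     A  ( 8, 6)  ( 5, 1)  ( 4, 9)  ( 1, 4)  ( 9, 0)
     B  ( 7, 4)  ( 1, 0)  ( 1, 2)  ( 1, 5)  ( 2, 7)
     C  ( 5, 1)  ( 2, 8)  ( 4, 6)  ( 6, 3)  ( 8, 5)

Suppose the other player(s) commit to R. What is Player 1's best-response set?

P1 best: {A,C}

u_1(A vs R) = 4
u_1(B vs R) = 1
u_1(C vs R) = 4
max payoff 4 at {A,C}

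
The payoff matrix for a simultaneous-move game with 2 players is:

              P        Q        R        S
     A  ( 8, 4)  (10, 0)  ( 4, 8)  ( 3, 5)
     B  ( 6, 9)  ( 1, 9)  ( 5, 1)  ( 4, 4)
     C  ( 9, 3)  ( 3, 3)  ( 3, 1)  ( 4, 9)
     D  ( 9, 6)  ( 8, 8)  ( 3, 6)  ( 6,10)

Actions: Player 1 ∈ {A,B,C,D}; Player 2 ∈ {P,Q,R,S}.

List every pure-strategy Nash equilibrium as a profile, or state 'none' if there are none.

NE set: (D,S)

(A,P): not NE [P1→D gives 9>8; P2→R gives 8>4]
(A,Q): not NE [P2→R gives 8>0]
(A,R): not NE [P1→B gives 5>4]
(A,S): not NE [P1→D gives 6>3; P2→R gives 8>5]
(B,P): not NE [P1→D gives 9>6]
(B,Q): not NE [P1→A gives 10>1]
(B,R): not NE [P2→Q gives 9>1]
(B,S): not NE [P1→D gives 6>4; P2→Q gives 9>4]
(C,P): not NE [P2→S gives 9>3]
(C,Q): not NE [P1→A gives 10>3; P2→S gives 9>3]
(C,R): not NE [P1→B gives 5>3; P2→S gives 9>1]
(C,S): not NE [P1→D gives 6>4]
(D,P): not NE [P2→S gives 10>6]
(D,Q): not NE [P1→A gives 10>8; P2→S gives 10>8]
(D,R): not NE [P1→B gives 5>3; P2→S gives 10>6]
(D,S): NE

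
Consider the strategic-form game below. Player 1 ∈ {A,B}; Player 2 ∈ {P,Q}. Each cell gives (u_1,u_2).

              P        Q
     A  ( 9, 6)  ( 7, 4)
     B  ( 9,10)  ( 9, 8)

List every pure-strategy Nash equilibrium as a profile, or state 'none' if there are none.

Nash profiles: (A,P), (B,P)

(A,P): NE
(A,Q): not NE [P1→B gives 9>7; P2→P gives 6>4]
(B,P): NE
(B,Q): not NE [P2→P gives 10>8]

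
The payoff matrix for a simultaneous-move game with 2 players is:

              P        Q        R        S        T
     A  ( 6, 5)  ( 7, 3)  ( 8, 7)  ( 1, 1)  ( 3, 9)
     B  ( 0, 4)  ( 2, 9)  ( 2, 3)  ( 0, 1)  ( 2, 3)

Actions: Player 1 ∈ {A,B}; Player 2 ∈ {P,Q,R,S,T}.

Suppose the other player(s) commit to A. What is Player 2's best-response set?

u_2(P vs A) = 5
u_2(Q vs A) = 3
u_2(R vs A) = 7
u_2(S vs A) = 1
u_2(T vs A) = 9
max payoff 9 at {T}

argmax u_2 = {T}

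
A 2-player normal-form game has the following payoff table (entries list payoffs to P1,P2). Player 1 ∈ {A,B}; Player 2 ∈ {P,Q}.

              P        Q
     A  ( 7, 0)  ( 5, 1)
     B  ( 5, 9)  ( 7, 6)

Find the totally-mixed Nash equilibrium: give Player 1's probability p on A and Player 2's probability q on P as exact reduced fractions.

p=3/4, q=1/2

P1 indiff ⇒ q·7+(1-q)·5 = q·5+(1-q)·7 ⇒ q(2) = (1-q)(2) ⇒ q = 1/2
P2 indiff ⇒ p·0+(1-p)·9 = p·1+(1-p)·6 ⇒ p(-1) = (1-p)(-3) ⇒ p = 3/4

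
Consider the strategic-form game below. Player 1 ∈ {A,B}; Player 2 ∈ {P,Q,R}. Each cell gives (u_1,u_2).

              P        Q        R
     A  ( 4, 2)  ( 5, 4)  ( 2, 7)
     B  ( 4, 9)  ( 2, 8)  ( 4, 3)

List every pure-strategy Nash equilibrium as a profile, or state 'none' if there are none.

PSNE = {(B,P)}

(A,P): not NE [P2→R gives 7>2]
(A,Q): not NE [P2→R gives 7>4]
(A,R): not NE [P1→B gives 4>2]
(B,P): NE
(B,Q): not NE [P1→A gives 5>2; P2→P gives 9>8]
(B,R): not NE [P2→P gives 9>3]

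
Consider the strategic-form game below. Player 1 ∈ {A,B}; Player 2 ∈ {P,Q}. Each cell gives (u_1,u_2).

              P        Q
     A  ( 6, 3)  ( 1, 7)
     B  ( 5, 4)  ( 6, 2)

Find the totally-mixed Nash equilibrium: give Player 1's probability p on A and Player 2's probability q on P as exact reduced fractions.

P1 indiff ⇒ q·6+(1-q)·1 = q·5+(1-q)·6 ⇒ q(1) = (1-q)(5) ⇒ q = 5/6
P2 indiff ⇒ p·3+(1-p)·4 = p·7+(1-p)·2 ⇒ p(-4) = (1-p)(-2) ⇒ p = 1/3

P1 mixes 1/3 on A; P2 mixes 5/6 on P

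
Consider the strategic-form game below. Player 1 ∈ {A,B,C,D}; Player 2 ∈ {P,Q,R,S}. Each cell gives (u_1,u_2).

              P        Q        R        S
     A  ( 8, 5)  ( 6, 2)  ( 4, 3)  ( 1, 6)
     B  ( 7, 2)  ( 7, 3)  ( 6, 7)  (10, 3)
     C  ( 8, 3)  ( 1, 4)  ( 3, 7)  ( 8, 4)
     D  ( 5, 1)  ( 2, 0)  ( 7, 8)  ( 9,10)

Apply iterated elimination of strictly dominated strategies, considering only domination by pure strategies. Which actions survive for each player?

P2 drop P (S beats it: A:6>5 B:3>2 C:4>3 D:10>1)
P1 drop A (B beats it: Q:7>6 R:6>4 S:10>1)
P1 drop C (B beats it: Q:7>1 R:6>3 S:10>8)
P2 drop Q (R beats it: B:7>3 D:8>0)
P1→{B,D} P2→{R,S}

Survivors P1:{B,D} P2:{R,S}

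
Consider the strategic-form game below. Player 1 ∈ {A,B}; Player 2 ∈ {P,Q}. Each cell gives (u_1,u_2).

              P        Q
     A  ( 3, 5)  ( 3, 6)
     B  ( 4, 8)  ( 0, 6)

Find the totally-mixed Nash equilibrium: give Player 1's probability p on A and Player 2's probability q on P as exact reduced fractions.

P1 indiff ⇒ q·3+(1-q)·3 = q·4+(1-q)·0 ⇒ q(-1) = (1-q)(-3) ⇒ q = 3/4
P2 indiff ⇒ p·5+(1-p)·8 = p·6+(1-p)·6 ⇒ p(-1) = (1-p)(-2) ⇒ p = 2/3

(p,q) = (2/3, 3/4)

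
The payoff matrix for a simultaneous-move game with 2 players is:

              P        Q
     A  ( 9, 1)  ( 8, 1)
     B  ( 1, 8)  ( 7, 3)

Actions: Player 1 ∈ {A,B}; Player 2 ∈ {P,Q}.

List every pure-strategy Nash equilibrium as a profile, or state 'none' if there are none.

(A,P): NE
(A,Q): NE
(B,P): not NE [P1→A gives 9>1]
(B,Q): not NE [P1→A gives 8>7; P2→P gives 8>3]

NE set: (A,P), (A,Q)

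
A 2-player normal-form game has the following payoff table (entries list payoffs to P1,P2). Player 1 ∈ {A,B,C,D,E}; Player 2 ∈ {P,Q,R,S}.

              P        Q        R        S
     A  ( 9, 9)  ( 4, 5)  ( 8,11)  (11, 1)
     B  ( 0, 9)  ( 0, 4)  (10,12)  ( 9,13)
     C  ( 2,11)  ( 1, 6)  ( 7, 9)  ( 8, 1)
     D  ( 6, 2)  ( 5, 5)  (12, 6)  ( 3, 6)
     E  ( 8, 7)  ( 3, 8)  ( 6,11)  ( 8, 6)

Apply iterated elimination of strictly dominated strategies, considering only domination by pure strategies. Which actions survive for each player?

P1 drop C (A beats it: P:9>2 Q:4>1 R:8>7 S:11>8)
P1 drop E (A beats it: P:9>8 Q:4>3 R:8>6 S:11>8)
P2 drop P (R beats it: A:11>9 B:12>9 D:6>2)
P2 drop Q (R beats it: A:11>5 B:12>4 D:6>5)
P1→{A,B,D} P2→{R,S}

IESDS → P1:{A,B,D} P2:{R,S}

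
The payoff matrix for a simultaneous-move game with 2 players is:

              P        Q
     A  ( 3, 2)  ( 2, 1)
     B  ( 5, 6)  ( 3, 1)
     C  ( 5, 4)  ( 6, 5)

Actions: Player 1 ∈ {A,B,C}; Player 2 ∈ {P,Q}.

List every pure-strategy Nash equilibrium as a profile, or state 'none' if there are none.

(A,P): not NE [P1→C gives 5>3]
(A,Q): not NE [P1→C gives 6>2; P2→P gives 2>1]
(B,P): NE
(B,Q): not NE [P1→C gives 6>3; P2→P gives 6>1]
(C,P): not NE [P2→Q gives 5>4]
(C,Q): NE

Nash profiles: (B,P), (C,Q)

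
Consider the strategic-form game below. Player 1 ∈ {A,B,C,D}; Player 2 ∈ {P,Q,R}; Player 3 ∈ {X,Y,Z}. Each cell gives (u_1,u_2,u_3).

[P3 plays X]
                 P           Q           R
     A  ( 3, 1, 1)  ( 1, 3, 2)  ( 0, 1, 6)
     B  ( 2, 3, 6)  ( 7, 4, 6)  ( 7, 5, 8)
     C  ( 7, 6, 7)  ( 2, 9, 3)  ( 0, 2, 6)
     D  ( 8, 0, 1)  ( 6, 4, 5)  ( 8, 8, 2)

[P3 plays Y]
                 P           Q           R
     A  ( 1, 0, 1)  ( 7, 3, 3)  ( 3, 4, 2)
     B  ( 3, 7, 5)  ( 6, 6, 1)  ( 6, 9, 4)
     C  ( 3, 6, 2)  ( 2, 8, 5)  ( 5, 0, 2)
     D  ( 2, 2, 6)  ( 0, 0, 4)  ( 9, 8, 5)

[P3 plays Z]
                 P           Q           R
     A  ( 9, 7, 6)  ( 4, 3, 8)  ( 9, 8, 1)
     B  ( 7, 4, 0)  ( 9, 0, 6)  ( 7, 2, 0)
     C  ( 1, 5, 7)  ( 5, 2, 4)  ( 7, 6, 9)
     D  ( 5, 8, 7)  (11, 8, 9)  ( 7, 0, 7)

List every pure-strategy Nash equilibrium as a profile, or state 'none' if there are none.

Nash profiles: (D,Q,Z)

(A,P,X): not NE [P1→D gives 8>3; P2→Q gives 3>1; P3→Z gives 6>1]
(A,P,Y): not NE [P1→C gives 3>1; P2→R gives 4>0; P3→Z gives 6>1]
(A,P,Z): not NE [P2→R gives 8>7]
(A,Q,X): not NE [P1→B gives 7>1; P3→Z gives 8>2]
(A,Q,Y): not NE [P2→R gives 4>3; P3→Z gives 8>3]
(A,Q,Z): not NE [P1→D gives 11>4; P2→R gives 8>3]
(A,R,X): not NE [P1→D gives 8>0; P2→Q gives 3>1]
(A,R,Y): not NE [P1→D gives 9>3; P3→X gives 6>2]
(A,R,Z): not NE [P3→X gives 6>1]
(B,P,X): not NE [P1→D gives 8>2; P2→R gives 5>3]
(B,P,Y): not NE [P2→R gives 9>7; P3→X gives 6>5]
(B,P,Z): not NE [P1→A gives 9>7; P3→X gives 6>0]
(B,Q,X): not NE [P2→R gives 5>4]
(B,Q,Y): not NE [P1→A gives 7>6; P2→R gives 9>6; P3→Z gives 6>1]
(B,Q,Z): not NE [P1→D gives 11>9; P2→P gives 4>0]
(B,R,X): not NE [P1→D gives 8>7]
(B,R,Y): not NE [P1→D gives 9>6; P3→X gives 8>4]
(B,R,Z): not NE [P1→A gives 9>7; P2→P gives 4>2; P3→X gives 8>0]
(C,P,X): not NE [P1→D gives 8>7; P2→Q gives 9>6]
(C,P,Y): not NE [P2→Q gives 8>6; P3→Z gives 7>2]
(C,P,Z): not NE [P1→A gives 9>1; P2→R gives 6>5]
(C,Q,X): not NE [P1→B gives 7>2; P3→Y gives 5>3]
(C,Q,Y): not NE [P1→A gives 7>2]
(C,Q,Z): not NE [P1→D gives 11>5; P2→R gives 6>2; P3→Y gives 5>4]
(C,R,X): not NE [P1→D gives 8>0; P2→Q gives 9>2; P3→Z gives 9>6]
(C,R,Y): not NE [P1→D gives 9>5; P2→Q gives 8>0; P3→Z gives 9>2]
(C,R,Z): not NE [P1→A gives 9>7]
(D,P,X): not NE [P2→R gives 8>0; P3→Z gives 7>1]
(D,P,Y): not NE [P1→C gives 3>2; P2→R gives 8>2; P3→Z gives 7>6]
(D,P,Z): not NE [P1→A gives 9>5]
(D,Q,X): not NE [P1→B gives 7>6; P2→R gives 8>4; P3→Z gives 9>5]
(D,Q,Y): not NE [P1→A gives 7>0; P2→R gives 8>0; P3→Z gives 9>4]
(D,Q,Z): NE
(D,R,X): not NE [P3→Z gives 7>2]
(D,R,Y): not NE [P3→Z gives 7>5]
(D,R,Z): not NE [P1→A gives 9>7; P2→Q gives 8>0]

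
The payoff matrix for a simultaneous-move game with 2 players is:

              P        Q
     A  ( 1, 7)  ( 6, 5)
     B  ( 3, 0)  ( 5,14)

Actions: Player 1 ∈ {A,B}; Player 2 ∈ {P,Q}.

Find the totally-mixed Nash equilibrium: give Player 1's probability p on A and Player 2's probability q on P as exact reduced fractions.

P1 indiff ⇒ q·1+(1-q)·6 = q·3+(1-q)·5 ⇒ q(-2) = (1-q)(-1) ⇒ q = 1/3
P2 indiff ⇒ p·7+(1-p)·0 = p·5+(1-p)·14 ⇒ p(2) = (1-p)(14) ⇒ p = 7/8

P1 mixes 7/8 on A; P2 mixes 1/3 on P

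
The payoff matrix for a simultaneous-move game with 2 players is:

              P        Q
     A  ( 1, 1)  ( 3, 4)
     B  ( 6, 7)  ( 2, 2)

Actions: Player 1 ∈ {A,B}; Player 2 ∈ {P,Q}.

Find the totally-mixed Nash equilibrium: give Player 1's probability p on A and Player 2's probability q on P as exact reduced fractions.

(p,q) = (5/8, 1/6)

P1 indiff ⇒ q·1+(1-q)·3 = q·6+(1-q)·2 ⇒ q(-5) = (1-q)(-1) ⇒ q = 1/6
P2 indiff ⇒ p·1+(1-p)·7 = p·4+(1-p)·2 ⇒ p(-3) = (1-p)(-5) ⇒ p = 5/8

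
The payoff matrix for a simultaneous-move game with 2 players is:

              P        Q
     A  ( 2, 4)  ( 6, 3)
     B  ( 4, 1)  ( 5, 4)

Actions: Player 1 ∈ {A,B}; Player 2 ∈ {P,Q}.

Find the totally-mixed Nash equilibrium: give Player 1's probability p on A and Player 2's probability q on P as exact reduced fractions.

P1 mixes 3/4 on A; P2 mixes 1/3 on P

P1 indiff ⇒ q·2+(1-q)·6 = q·4+(1-q)·5 ⇒ q(-2) = (1-q)(-1) ⇒ q = 1/3
P2 indiff ⇒ p·4+(1-p)·1 = p·3+(1-p)·4 ⇒ p(1) = (1-p)(3) ⇒ p = 3/4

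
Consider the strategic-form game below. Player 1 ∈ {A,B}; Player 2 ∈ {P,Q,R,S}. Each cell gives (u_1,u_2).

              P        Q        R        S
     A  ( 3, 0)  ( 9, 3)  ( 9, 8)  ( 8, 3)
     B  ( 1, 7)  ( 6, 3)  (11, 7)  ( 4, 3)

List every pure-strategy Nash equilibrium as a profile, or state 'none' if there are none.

PSNE = {(B,R)}

(A,P): not NE [P2→R gives 8>0]
(A,Q): not NE [P2→R gives 8>3]
(A,R): not NE [P1→B gives 11>9]
(A,S): not NE [P2→R gives 8>3]
(B,P): not NE [P1→A gives 3>1]
(B,Q): not NE [P1→A gives 9>6; P2→R gives 7>3]
(B,R): NE
(B,S): not NE [P1→A gives 8>4; P2→R gives 7>3]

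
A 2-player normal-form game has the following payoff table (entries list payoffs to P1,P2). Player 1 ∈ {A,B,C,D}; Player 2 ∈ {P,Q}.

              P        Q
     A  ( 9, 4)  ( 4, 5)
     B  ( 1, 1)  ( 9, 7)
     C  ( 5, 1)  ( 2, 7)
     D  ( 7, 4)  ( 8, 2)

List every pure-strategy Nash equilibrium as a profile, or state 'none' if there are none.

(A,P): not NE [P2→Q gives 5>4]
(A,Q): not NE [P1→B gives 9>4]
(B,P): not NE [P1→A gives 9>1; P2→Q gives 7>1]
(B,Q): NE
(C,P): not NE [P1→A gives 9>5; P2→Q gives 7>1]
(C,Q): not NE [P1→B gives 9>2]
(D,P): not NE [P1→A gives 9>7]
(D,Q): not NE [P1→B gives 9>8; P2→P gives 4>2]

Nash profiles: (B,Q)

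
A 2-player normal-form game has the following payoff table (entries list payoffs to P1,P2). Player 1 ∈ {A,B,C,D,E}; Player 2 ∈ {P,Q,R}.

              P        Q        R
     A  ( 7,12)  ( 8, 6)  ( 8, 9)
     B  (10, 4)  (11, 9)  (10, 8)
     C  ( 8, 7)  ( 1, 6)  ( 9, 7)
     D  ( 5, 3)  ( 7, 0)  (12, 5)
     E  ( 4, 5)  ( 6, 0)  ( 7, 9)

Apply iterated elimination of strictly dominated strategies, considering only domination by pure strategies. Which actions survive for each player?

P1 drop A (B beats it: P:10>7 Q:11>8 R:10>8)
P1 drop C (B beats it: P:10>8 Q:11>1 R:10>9)
P1 drop E (B beats it: P:10>4 Q:11>6 R:10>7)
P2 drop P (R beats it: B:8>4 D:5>3)
P1→{B,D} P2→{Q,R}

Remaining: P1:{B,D} P2:{Q,R}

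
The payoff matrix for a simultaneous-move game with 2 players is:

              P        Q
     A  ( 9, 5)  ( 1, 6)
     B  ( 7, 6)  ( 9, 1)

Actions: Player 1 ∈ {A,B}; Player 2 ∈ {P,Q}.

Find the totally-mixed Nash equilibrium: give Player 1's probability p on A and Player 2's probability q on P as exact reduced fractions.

(p,q) = (5/6, 4/5)

P1 indiff ⇒ q·9+(1-q)·1 = q·7+(1-q)·9 ⇒ q(2) = (1-q)(8) ⇒ q = 4/5
P2 indiff ⇒ p·5+(1-p)·6 = p·6+(1-p)·1 ⇒ p(-1) = (1-p)(-5) ⇒ p = 5/6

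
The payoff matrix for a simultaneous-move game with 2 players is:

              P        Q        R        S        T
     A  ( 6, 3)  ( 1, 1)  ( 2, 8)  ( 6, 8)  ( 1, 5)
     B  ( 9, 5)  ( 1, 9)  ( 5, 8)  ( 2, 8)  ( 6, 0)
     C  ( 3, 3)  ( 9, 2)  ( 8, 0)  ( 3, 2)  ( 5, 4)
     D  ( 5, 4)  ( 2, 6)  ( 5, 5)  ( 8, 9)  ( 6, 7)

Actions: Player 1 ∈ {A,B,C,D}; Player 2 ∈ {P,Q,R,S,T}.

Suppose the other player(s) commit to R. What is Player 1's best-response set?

P1 best: {C}

u_1(A vs R) = 2
u_1(B vs R) = 5
u_1(C vs R) = 8
u_1(D vs R) = 5
max payoff 8 at {C}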